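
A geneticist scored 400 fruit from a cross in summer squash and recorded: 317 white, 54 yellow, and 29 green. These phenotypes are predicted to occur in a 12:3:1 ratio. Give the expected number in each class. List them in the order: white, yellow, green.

300, 75, 25

The 12:3:1 ratio has 16 parts, so with N = 400 the expected counts are:
  white: 400 × 12/16 = 300
  yellow: 400 × 3/16 = 75
  green: 400 × 1/16 = 25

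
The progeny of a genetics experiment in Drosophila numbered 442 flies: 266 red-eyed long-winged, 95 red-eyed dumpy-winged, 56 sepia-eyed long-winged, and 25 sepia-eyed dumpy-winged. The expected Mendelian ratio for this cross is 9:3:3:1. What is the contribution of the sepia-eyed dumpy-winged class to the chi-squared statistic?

0.249

Total ratio parts = 16. Expected numbers out of 442:
  red-eyed long-winged: 442 × 9/16 = 248.625
  red-eyed dumpy-winged: 442 × 3/16 = 82.875
  sepia-eyed long-winged: 442 × 3/16 = 82.875
  sepia-eyed dumpy-winged: 442 × 1/16 = 27.625
Contribution of sepia-eyed dumpy-winged: (25 − 27.625)² / 27.625 = 0.2494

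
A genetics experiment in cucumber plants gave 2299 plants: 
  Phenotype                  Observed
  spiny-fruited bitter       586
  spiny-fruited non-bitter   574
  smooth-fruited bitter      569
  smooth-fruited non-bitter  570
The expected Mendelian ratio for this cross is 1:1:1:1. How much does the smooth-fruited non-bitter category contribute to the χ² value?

0.039

The 1:1:1:1 ratio has 4 parts, so with N = 2299 the expected counts are:
  spiny-fruited bitter: 2299 × 1/4 = 574.75
  spiny-fruited non-bitter: 2299 × 1/4 = 574.75
  smooth-fruited bitter: 2299 × 1/4 = 574.75
  smooth-fruited non-bitter: 2299 × 1/4 = 574.75
Contribution of smooth-fruited non-bitter: (570 − 574.75)² / 574.75 = 0.0393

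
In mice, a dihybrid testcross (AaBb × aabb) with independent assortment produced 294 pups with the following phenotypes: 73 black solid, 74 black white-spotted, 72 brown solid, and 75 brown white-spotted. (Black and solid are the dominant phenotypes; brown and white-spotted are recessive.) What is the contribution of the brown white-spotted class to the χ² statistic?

0.031

A dihybrid testcross with independent assortment gives a 1:1:1:1 ratio.
Under the 1:1:1:1 hypothesis (Σ ratio = 4, N = 294):
  black solid: 294 × 1/4 = 73.5
  black white-spotted: 294 × 1/4 = 73.5
  brown solid: 294 × 1/4 = 73.5
  brown white-spotted: 294 × 1/4 = 73.5
Contribution of brown white-spotted: (75 − 73.5)² / 73.5 = 0.0306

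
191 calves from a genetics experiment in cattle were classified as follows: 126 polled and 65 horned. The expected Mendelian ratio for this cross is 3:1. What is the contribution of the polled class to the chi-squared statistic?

2.077

Under the 3:1 hypothesis (Σ ratio = 4, N = 191):
  polled: 191 × 3/4 = 143.25
  horned: 191 × 1/4 = 47.75
Contribution of polled: (126 − 143.25)² / 143.25 = 2.0772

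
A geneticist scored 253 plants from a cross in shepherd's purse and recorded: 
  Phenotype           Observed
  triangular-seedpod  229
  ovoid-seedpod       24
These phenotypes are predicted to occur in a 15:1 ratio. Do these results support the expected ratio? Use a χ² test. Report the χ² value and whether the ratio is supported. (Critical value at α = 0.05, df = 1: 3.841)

Under the 15:1 hypothesis (Σ ratio = 16, N = 253):
  triangular-seedpod: 253 × 15/16 = 237.1875
  ovoid-seedpod: 253 × 1/16 = 15.8125
χ² = Σ (O − E)² / E
  triangular-seedpod: (229 − 237.1875)² / 237.1875 = 0.2826
  ovoid-seedpod: (24 − 15.8125)² / 15.8125 = 4.2394
χ² = 0.2826 + 4.2394 = 4.522
Degrees of freedom = 2 − 1 = 1; critical value at α = 0.05 is 3.841.
Since 4.522 > 3.841, we reject the null hypothesis — the data do not fit the 15:1 ratio.

4.522; not consistent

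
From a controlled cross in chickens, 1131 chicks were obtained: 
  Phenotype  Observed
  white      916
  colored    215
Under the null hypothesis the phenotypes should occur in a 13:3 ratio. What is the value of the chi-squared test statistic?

The 13:3 ratio has 16 parts, so with N = 1131 the expected counts are:
  white: 1131 × 13/16 = 918.9375
  colored: 1131 × 3/16 = 212.0625
χ² = Σ (O − E)² / E
  white: (916 − 918.9375)² / 918.9375 = 0.0094
  colored: (215 − 212.0625)² / 212.0625 = 0.0407
χ² = 0.0094 + 0.0407 = 0.0501 ≈ 0.050

0.050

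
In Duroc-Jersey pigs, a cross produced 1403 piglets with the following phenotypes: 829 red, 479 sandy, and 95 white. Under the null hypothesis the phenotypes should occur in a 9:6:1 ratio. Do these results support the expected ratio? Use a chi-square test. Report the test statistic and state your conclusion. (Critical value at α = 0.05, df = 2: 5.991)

6.839; not consistent

Under the 9:6:1 hypothesis (Σ ratio = 16, N = 1403):
  red: 1403 × 9/16 = 789.1875
  sandy: 1403 × 6/16 = 526.125
  white: 1403 × 1/16 = 87.6875
χ² = Σ (O − E)² / E
  red: (829 − 789.1875)² / 789.1875 = 2.0084
  sandy: (479 − 526.125)² / 526.125 = 4.2210
  white: (95 − 87.6875)² / 87.6875 = 0.6098
χ² = 2.0084 + 4.2210 + 0.6098 = 6.8392 ≈ 6.839
Degrees of freedom = 3 − 1 = 2; critical value at α = 0.05 is 5.991.
Since 6.839 > 5.991, we reject the null hypothesis — the data do not fit the 9:6:1 ratio.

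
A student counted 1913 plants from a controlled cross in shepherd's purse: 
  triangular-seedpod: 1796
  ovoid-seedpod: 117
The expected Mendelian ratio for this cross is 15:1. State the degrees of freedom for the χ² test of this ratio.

1

A goodness-of-fit test with 2 phenotype classes has df = 2 − 1 = 1.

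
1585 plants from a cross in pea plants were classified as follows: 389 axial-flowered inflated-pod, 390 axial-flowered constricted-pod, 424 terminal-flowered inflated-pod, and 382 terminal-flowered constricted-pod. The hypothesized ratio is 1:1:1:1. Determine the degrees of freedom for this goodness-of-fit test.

A goodness-of-fit test with 4 phenotype classes has df = 4 − 1 = 3.

3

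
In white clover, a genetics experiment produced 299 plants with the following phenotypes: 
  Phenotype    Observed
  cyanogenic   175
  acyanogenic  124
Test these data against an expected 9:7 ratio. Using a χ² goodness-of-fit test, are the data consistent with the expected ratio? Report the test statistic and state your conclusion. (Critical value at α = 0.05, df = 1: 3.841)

0.631; consistent

The 9:7 ratio has 16 parts, so with N = 299 the expected counts are:
  cyanogenic: 299 × 9/16 = 168.1875
  acyanogenic: 299 × 7/16 = 130.8125
χ² = Σ (O − E)² / E
  cyanogenic: (175 − 168.1875)² / 168.1875 = 0.2759
  acyanogenic: (124 − 130.8125)² / 130.8125 = 0.3548
χ² = 0.2759 + 0.3548 = 0.6307 ≈ 0.631
Degrees of freedom = 2 − 1 = 1; critical value at α = 0.05 is 3.841.
Since 0.631 < 3.841, we fail to reject the null hypothesis — the data are consistent with the 9:7 ratio.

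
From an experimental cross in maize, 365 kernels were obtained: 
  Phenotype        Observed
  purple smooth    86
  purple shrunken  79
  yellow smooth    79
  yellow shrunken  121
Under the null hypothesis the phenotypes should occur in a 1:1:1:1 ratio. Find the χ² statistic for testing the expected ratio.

13.290

Expected counts for N = 365 under a 1:1:1:1 ratio (total parts = 4):
  purple smooth: 365 × 1/4 = 91.25
  purple shrunken: 365 × 1/4 = 91.25
  yellow smooth: 365 × 1/4 = 91.25
  yellow shrunken: 365 × 1/4 = 91.25
χ² = Σ (O − E)² / E
  purple smooth: (86 − 91.25)² / 91.25 = 0.3021
  purple shrunken: (79 − 91.25)² / 91.25 = 1.6445
  yellow smooth: (79 − 91.25)² / 91.25 = 1.6445
  yellow shrunken: (121 − 91.25)² / 91.25 = 9.6993
χ² = 0.3021 + 1.6445 + 1.6445 + 9.6993 = 13.2904 ≈ 13.290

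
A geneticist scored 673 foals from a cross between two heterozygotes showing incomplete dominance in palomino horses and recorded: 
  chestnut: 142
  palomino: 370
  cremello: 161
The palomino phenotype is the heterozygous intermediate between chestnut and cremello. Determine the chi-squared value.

With incomplete dominance, a heterozygote × heterozygote cross gives a 1:2:1 phenotypic ratio.
Expected counts for N = 673 under a 1:2:1 ratio (total parts = 4):
  chestnut: 673 × 1/4 = 168.25
  palomino: 673 × 2/4 = 336.5
  cremello: 673 × 1/4 = 168.25
χ² = Σ (O − E)² / E
  chestnut: (142 − 168.25)² / 168.25 = 4.0955
  palomino: (370 − 336.5)² / 336.5 = 3.3351
  cremello: (161 − 168.25)² / 168.25 = 0.3124
χ² = 4.0955 + 3.3351 + 0.3124 = 7.743

7.743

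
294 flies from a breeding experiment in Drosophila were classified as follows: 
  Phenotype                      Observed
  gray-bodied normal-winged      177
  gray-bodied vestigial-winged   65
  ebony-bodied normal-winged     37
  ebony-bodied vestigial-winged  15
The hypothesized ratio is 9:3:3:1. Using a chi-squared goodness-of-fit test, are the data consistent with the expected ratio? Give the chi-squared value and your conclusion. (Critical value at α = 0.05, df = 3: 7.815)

9.166; not consistent

Under the 9:3:3:1 hypothesis (Σ ratio = 16, N = 294):
  gray-bodied normal-winged: 294 × 9/16 = 165.375
  gray-bodied vestigial-winged: 294 × 3/16 = 55.125
  ebony-bodied normal-winged: 294 × 3/16 = 55.125
  ebony-bodied vestigial-winged: 294 × 1/16 = 18.375
χ² = Σ (O − E)² / E
  gray-bodied normal-winged: (177 − 165.375)² / 165.375 = 0.8172
  gray-bodied vestigial-winged: (65 − 55.125)² / 55.125 = 1.7690
  ebony-bodied normal-winged: (37 − 55.125)² / 55.125 = 5.9595
  ebony-bodied vestigial-winged: (15 − 18.375)² / 18.375 = 0.6199
χ² = 0.8172 + 1.7690 + 5.9595 + 0.6199 = 9.1656 ≈ 9.166
Degrees of freedom = 4 − 1 = 3; critical value at α = 0.05 is 7.815.
Since 9.166 > 7.815, we reject the null hypothesis — the data do not fit the 9:3:3:1 ratio.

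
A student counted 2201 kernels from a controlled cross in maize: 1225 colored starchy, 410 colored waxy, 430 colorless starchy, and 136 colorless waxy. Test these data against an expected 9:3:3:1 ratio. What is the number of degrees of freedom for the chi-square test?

A goodness-of-fit test with 4 phenotype classes has df = 4 − 1 = 3.

3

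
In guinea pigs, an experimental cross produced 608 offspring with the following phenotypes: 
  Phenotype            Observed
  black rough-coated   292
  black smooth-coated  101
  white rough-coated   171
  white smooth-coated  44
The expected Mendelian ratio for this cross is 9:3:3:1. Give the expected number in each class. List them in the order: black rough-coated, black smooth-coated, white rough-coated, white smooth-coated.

342, 114, 114, 38

Total ratio parts = 16. Expected numbers out of 608:
  black rough-coated: 608 × 9/16 = 342
  black smooth-coated: 608 × 3/16 = 114
  white rough-coated: 608 × 3/16 = 114
  white smooth-coated: 608 × 1/16 = 38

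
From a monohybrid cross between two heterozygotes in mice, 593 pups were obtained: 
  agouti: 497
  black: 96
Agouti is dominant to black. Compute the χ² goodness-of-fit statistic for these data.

24.554

For a monohybrid cross between heterozygotes with complete dominance, the expected phenotypic ratio is 3:1.
The 3:1 ratio has 4 parts, so with N = 593 the expected counts are:
  agouti: 593 × 3/4 = 444.75
  black: 593 × 1/4 = 148.25
χ² = Σ (O − E)² / E
  agouti: (497 − 444.75)² / 444.75 = 6.1384
  black: (96 − 148.25)² / 148.25 = 18.4153
χ² = 6.1384 + 18.4153 = 24.5537 ≈ 24.554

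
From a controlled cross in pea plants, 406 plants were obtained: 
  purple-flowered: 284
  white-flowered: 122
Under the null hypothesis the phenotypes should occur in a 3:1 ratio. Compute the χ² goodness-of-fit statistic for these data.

Under the 3:1 hypothesis (Σ ratio = 4, N = 406):
  purple-flowered: 406 × 3/4 = 304.5
  white-flowered: 406 × 1/4 = 101.5
χ² = Σ (O − E)² / E
  purple-flowered: (284 − 304.5)² / 304.5 = 1.3801
  white-flowered: (122 − 101.5)² / 101.5 = 4.1404
χ² = 1.3801 + 4.1404 = 5.5205 ≈ 5.521

5.521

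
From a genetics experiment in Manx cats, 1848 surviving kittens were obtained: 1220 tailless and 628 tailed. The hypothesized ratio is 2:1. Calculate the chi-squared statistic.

The 2:1 ratio has 3 parts, so with N = 1848 the expected counts are:
  tailless: 1848 × 2/3 = 1232
  tailed: 1848 × 1/3 = 616
χ² = Σ (O − E)² / E
  tailless: (1220 − 1232)² / 1232 = 0.1169
  tailed: (628 − 616)² / 616 = 0.2338
χ² = 0.1169 + 0.2338 = 0.3507 ≈ 0.351

0.351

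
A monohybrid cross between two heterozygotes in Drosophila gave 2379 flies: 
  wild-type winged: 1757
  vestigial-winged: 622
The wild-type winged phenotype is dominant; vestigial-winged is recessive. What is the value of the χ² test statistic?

For a monohybrid cross between heterozygotes with complete dominance, the expected phenotypic ratio is 3:1.
The 3:1 ratio has 4 parts, so with N = 2379 the expected counts are:
  wild-type winged: 2379 × 3/4 = 1784.25
  vestigial-winged: 2379 × 1/4 = 594.75
χ² = Σ (O − E)² / E
  wild-type winged: (1757 − 1784.25)² / 1784.25 = 0.4162
  vestigial-winged: (622 − 594.75)² / 594.75 = 1.2485
χ² = 0.4162 + 1.2485 = 1.6647 ≈ 1.665

1.665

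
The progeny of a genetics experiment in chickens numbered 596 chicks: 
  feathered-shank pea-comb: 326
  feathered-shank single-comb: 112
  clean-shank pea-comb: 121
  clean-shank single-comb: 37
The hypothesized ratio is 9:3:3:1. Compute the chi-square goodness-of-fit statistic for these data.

Under the 9:3:3:1 hypothesis (Σ ratio = 16, N = 596):
  feathered-shank pea-comb: 596 × 9/16 = 335.25
  feathered-shank single-comb: 596 × 3/16 = 111.75
  clean-shank pea-comb: 596 × 3/16 = 111.75
  clean-shank single-comb: 596 × 1/16 = 37.25
χ² = Σ (O − E)² / E
  feathered-shank pea-comb: (326 − 335.25)² / 335.25 = 0.2552
  feathered-shank single-comb: (112 − 111.75)² / 111.75 = 0.0006
  clean-shank pea-comb: (121 − 111.75)² / 111.75 = 0.7657
  clean-shank single-comb: (37 − 37.25)² / 37.25 = 0.0017
χ² = 0.2552 + 0.0006 + 0.7657 + 0.0017 = 1.0232 ≈ 1.023

1.023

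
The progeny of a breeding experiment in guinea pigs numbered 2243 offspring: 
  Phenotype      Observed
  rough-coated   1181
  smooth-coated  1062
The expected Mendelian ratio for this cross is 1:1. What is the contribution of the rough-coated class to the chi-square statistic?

3.157

Expected counts for N = 2243 under a 1:1 ratio (total parts = 2):
  rough-coated: 2243 × 1/2 = 1121.5
  smooth-coated: 2243 × 1/2 = 1121.5
Contribution of rough-coated: (1181 − 1121.5)² / 1121.5 = 3.1567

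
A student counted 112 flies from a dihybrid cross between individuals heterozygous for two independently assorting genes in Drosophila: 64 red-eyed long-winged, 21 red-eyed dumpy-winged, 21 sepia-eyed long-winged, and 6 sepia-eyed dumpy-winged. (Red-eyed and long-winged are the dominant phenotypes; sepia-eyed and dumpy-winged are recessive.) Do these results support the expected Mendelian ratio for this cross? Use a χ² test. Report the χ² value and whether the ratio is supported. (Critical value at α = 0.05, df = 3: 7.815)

A dihybrid F₂ with independent assortment and complete dominance at both loci gives a 9:3:3:1 phenotypic ratio.
Under the 9:3:3:1 hypothesis (Σ ratio = 16, N = 112):
  red-eyed long-winged: 112 × 9/16 = 63
  red-eyed dumpy-winged: 112 × 3/16 = 21
  sepia-eyed long-winged: 112 × 3/16 = 21
  sepia-eyed dumpy-winged: 112 × 1/16 = 7
χ² = Σ (O − E)² / E
  red-eyed long-winged: (64 − 63)² / 63 = 0.0159
  red-eyed dumpy-winged: (21 − 21)² / 21 = 0.0000
  sepia-eyed long-winged: (21 − 21)² / 21 = 0.0000
  sepia-eyed dumpy-winged: (6 − 7)² / 7 = 0.1429
χ² = 0.0159 + 0.0000 + 0.0000 + 0.1429 = 0.1588 ≈ 0.159
Degrees of freedom = 4 − 1 = 3; critical value at α = 0.05 is 7.815.
Since 0.159 < 7.815, we fail to reject the null hypothesis — the data are consistent with the 9:3:3:1 ratio.

0.159; consistent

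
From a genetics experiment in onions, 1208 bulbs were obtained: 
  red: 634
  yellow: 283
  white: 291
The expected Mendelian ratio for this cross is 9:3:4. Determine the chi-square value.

The 9:3:4 ratio has 16 parts, so with N = 1208 the expected counts are:
  red: 1208 × 9/16 = 679.5
  yellow: 1208 × 3/16 = 226.5
  white: 1208 × 4/16 = 302
χ² = Σ (O − E)² / E
  red: (634 − 679.5)² / 679.5 = 3.0467
  yellow: (283 − 226.5)² / 226.5 = 14.0938
  white: (291 − 302)² / 302 = 0.4007
χ² = 3.0467 + 14.0938 + 0.4007 = 17.5412 ≈ 17.541

17.541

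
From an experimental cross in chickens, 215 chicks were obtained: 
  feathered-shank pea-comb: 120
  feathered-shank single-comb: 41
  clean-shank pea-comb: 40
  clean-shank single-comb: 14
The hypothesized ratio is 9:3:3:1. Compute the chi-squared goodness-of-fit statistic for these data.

0.045

Total ratio parts = 16. Expected numbers out of 215:
  feathered-shank pea-comb: 215 × 9/16 = 120.9375
  feathered-shank single-comb: 215 × 3/16 = 40.3125
  clean-shank pea-comb: 215 × 3/16 = 40.3125
  clean-shank single-comb: 215 × 1/16 = 13.4375
χ² = Σ (O − E)² / E
  feathered-shank pea-comb: (120 − 120.9375)² / 120.9375 = 0.0073
  feathered-shank single-comb: (41 − 40.3125)² / 40.3125 = 0.0117
  clean-shank pea-comb: (40 − 40.3125)² / 40.3125 = 0.0024
  clean-shank single-comb: (14 − 13.4375)² / 13.4375 = 0.0235
χ² = 0.0073 + 0.0117 + 0.0024 + 0.0235 = 0.0449 ≈ 0.045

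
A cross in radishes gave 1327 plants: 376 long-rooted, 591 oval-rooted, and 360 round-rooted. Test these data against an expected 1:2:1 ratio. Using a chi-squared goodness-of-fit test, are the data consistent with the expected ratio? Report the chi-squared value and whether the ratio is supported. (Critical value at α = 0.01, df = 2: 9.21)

Expected counts for N = 1327 under a 1:2:1 ratio (total parts = 4):
  long-rooted: 1327 × 1/4 = 331.75
  oval-rooted: 1327 × 2/4 = 663.5
  round-rooted: 1327 × 1/4 = 331.75
χ² = Σ (O − E)² / E
  long-rooted: (376 − 331.75)² / 331.75 = 5.9022
  oval-rooted: (591 − 663.5)² / 663.5 = 7.9220
  round-rooted: (360 − 331.75)² / 331.75 = 2.4056
χ² = 5.9022 + 7.9220 + 2.4056 = 16.2298 ≈ 16.230
Degrees of freedom = 3 − 1 = 2; critical value at α = 0.01 is 9.21.
Since 16.230 > 9.21, we reject the null hypothesis — the data do not fit the 1:2:1 ratio.

16.230; not consistent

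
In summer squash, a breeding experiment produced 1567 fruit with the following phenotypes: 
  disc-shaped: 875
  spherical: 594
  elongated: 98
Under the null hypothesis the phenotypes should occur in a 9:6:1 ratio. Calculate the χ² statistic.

0.116

Total ratio parts = 16. Expected numbers out of 1567:
  disc-shaped: 1567 × 9/16 = 881.4375
  spherical: 1567 × 6/16 = 587.625
  elongated: 1567 × 1/16 = 97.9375
χ² = Σ (O − E)² / E
  disc-shaped: (875 − 881.4375)² / 881.4375 = 0.0470
  spherical: (594 − 587.625)² / 587.625 = 0.0692
  elongated: (98 − 97.9375)² / 97.9375 = 0.0000
χ² = 0.0470 + 0.0692 + 0.0000 = 0.1162 ≈ 0.116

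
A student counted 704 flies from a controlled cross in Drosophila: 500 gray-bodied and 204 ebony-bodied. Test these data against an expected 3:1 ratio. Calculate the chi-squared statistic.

5.939

Under the 3:1 hypothesis (Σ ratio = 4, N = 704):
  gray-bodied: 704 × 3/4 = 528
  ebony-bodied: 704 × 1/4 = 176
χ² = Σ (O − E)² / E
  gray-bodied: (500 − 528)² / 528 = 1.4848
  ebony-bodied: (204 − 176)² / 176 = 4.4545
χ² = 1.4848 + 4.4545 = 5.9393 ≈ 5.939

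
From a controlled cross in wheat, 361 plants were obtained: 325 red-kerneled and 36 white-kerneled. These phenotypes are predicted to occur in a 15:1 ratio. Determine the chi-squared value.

Expected counts for N = 361 under a 15:1 ratio (total parts = 16):
  red-kerneled: 361 × 15/16 = 338.4375
  white-kerneled: 361 × 1/16 = 22.5625
χ² = Σ (O − E)² / E
  red-kerneled: (325 − 338.4375)² / 338.4375 = 0.5335
  white-kerneled: (36 − 22.5625)² / 22.5625 = 8.0029
χ² = 0.5335 + 8.0029 = 8.5364 ≈ 8.536

8.536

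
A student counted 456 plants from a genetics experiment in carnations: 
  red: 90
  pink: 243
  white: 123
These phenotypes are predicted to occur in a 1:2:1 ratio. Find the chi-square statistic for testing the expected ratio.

Under the 1:2:1 hypothesis (Σ ratio = 4, N = 456):
  red: 456 × 1/4 = 114
  pink: 456 × 2/4 = 228
  white: 456 × 1/4 = 114
χ² = Σ (O − E)² / E
  red: (90 − 114)² / 114 = 5.0526
  pink: (243 − 228)² / 228 = 0.9868
  white: (123 − 114)² / 114 = 0.7105
χ² = 5.0526 + 0.9868 + 0.7105 = 6.7499 ≈ 6.750

6.750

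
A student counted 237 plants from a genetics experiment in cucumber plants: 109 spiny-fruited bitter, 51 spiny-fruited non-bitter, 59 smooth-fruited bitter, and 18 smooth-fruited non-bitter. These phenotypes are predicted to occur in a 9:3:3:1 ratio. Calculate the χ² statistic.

The 9:3:3:1 ratio has 16 parts, so with N = 237 the expected counts are:
  spiny-fruited bitter: 237 × 9/16 = 133.3125
  spiny-fruited non-bitter: 237 × 3/16 = 44.4375
  smooth-fruited bitter: 237 × 3/16 = 44.4375
  smooth-fruited non-bitter: 237 × 1/16 = 14.8125
χ² = Σ (O − E)² / E
  spiny-fruited bitter: (109 − 133.3125)² / 133.3125 = 4.4339
  spiny-fruited non-bitter: (51 − 44.4375)² / 44.4375 = 0.9691
  smooth-fruited bitter: (59 − 44.4375)² / 44.4375 = 4.7722
  smooth-fruited non-bitter: (18 − 14.8125)² / 14.8125 = 0.6859
χ² = 4.4339 + 0.9691 + 4.7722 + 0.6859 = 10.8611 ≈ 10.861

10.861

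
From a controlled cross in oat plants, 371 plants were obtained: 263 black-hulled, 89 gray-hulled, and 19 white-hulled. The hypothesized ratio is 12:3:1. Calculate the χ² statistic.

7.023

Under the 12:3:1 hypothesis (Σ ratio = 16, N = 371):
  black-hulled: 371 × 12/16 = 278.25
  gray-hulled: 371 × 3/16 = 69.5625
  white-hulled: 371 × 1/16 = 23.1875
χ² = Σ (O − E)² / E
  black-hulled: (263 − 278.25)² / 278.25 = 0.8358
  gray-hulled: (89 − 69.5625)² / 69.5625 = 5.4313
  white-hulled: (19 − 23.1875)² / 23.1875 = 0.7562
χ² = 0.8358 + 5.4313 + 0.7562 = 7.0233 ≈ 7.023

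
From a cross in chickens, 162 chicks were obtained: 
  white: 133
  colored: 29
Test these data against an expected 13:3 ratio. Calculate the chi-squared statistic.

0.077

Expected counts for N = 162 under a 13:3 ratio (total parts = 16):
  white: 162 × 13/16 = 131.625
  colored: 162 × 3/16 = 30.375
χ² = Σ (O − E)² / E
  white: (133 − 131.625)² / 131.625 = 0.0144
  colored: (29 − 30.375)² / 30.375 = 0.0622
χ² = 0.0144 + 0.0622 = 0.0766 ≈ 0.077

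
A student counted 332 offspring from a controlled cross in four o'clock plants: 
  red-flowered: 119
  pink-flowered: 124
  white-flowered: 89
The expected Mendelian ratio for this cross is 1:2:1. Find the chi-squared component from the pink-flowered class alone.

Under the 1:2:1 hypothesis (Σ ratio = 4, N = 332):
  red-flowered: 332 × 1/4 = 83
  pink-flowered: 332 × 2/4 = 166
  white-flowered: 332 × 1/4 = 83
Contribution of pink-flowered: (124 − 166)² / 166 = 10.6265

10.627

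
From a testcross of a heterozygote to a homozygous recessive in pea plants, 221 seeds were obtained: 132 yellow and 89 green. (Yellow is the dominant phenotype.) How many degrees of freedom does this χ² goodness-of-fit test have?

A testcross of a heterozygote (Aa × aa) gives a 1:1 phenotypic ratio.
A goodness-of-fit test with 2 phenotype classes has df = 2 − 1 = 1.

1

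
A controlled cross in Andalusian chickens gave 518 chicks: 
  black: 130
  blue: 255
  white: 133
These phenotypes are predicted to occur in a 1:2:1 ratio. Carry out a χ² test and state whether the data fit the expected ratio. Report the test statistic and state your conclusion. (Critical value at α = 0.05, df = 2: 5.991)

The 1:2:1 ratio has 4 parts, so with N = 518 the expected counts are:
  black: 518 × 1/4 = 129.5
  blue: 518 × 2/4 = 259
  white: 518 × 1/4 = 129.5
χ² = Σ (O − E)² / E
  black: (130 − 129.5)² / 129.5 = 0.0019
  blue: (255 − 259)² / 259 = 0.0618
  white: (133 − 129.5)² / 129.5 = 0.0946
χ² = 0.0019 + 0.0618 + 0.0946 = 0.1583 ≈ 0.158
Degrees of freedom = 3 − 1 = 2; critical value at α = 0.05 is 5.991.
Since 0.158 < 5.991, we fail to reject the null hypothesis — the data are consistent with the 1:2:1 ratio.

0.158; consistent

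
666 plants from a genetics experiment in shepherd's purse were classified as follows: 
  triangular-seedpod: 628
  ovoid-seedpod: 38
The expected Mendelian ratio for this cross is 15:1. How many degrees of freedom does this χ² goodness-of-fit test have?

A goodness-of-fit test with 2 phenotype classes has df = 2 − 1 = 1.

1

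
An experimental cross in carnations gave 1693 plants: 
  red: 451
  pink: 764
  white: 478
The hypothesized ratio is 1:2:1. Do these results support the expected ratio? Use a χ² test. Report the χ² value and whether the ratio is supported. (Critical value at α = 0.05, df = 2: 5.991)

The 1:2:1 ratio has 4 parts, so with N = 1693 the expected counts are:
  red: 1693 × 1/4 = 423.25
  pink: 1693 × 2/4 = 846.5
  white: 1693 × 1/4 = 423.25
χ² = Σ (O − E)² / E
  red: (451 − 423.25)² / 423.25 = 1.8194
  pink: (764 − 846.5)² / 846.5 = 8.0405
  white: (478 − 423.25)² / 423.25 = 7.0823
χ² = 1.8194 + 8.0405 + 7.0823 = 16.9422 ≈ 16.942
Degrees of freedom = 3 − 1 = 2; critical value at α = 0.05 is 5.991.
Since 16.942 > 5.991, we reject the null hypothesis — the data do not fit the 1:2:1 ratio.

16.942; not consistent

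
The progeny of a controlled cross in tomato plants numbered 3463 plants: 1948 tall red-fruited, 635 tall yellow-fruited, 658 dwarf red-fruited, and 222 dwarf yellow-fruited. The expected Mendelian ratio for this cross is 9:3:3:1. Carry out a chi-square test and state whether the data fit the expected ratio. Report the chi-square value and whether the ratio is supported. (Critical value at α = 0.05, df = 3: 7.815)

0.575; consistent

Under the 9:3:3:1 hypothesis (Σ ratio = 16, N = 3463):
  tall red-fruited: 3463 × 9/16 = 1947.9375
  tall yellow-fruited: 3463 × 3/16 = 649.3125
  dwarf red-fruited: 3463 × 3/16 = 649.3125
  dwarf yellow-fruited: 3463 × 1/16 = 216.4375
χ² = Σ (O − E)² / E
  tall red-fruited: (1948 − 1947.9375)² / 1947.9375 = 0.0000
  tall yellow-fruited: (635 − 649.3125)² / 649.3125 = 0.3155
  dwarf red-fruited: (658 − 649.3125)² / 649.3125 = 0.1162
  dwarf yellow-fruited: (222 − 216.4375)² / 216.4375 = 0.1430
χ² = 0.0000 + 0.3155 + 0.1162 + 0.1430 = 0.5747 ≈ 0.575
Degrees of freedom = 4 − 1 = 3; critical value at α = 0.05 is 7.815.
Since 0.575 < 7.815, we fail to reject the null hypothesis — the data are consistent with the 9:3:3:1 ratio.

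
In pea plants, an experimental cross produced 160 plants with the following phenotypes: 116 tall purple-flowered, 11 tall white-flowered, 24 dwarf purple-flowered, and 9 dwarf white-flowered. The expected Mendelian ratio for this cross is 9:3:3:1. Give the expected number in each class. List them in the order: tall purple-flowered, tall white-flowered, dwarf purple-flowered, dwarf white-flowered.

90, 30, 30, 10

Total ratio parts = 16. Expected numbers out of 160:
  tall purple-flowered: 160 × 9/16 = 90
  tall white-flowered: 160 × 3/16 = 30
  dwarf purple-flowered: 160 × 3/16 = 30
  dwarf white-flowered: 160 × 1/16 = 10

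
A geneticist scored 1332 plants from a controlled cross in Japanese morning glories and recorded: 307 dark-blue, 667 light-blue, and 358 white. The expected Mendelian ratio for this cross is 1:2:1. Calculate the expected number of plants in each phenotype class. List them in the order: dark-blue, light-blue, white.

333, 666, 333

The 1:2:1 ratio has 4 parts, so with N = 1332 the expected counts are:
  dark-blue: 1332 × 1/4 = 333
  light-blue: 1332 × 2/4 = 666
  white: 1332 × 1/4 = 333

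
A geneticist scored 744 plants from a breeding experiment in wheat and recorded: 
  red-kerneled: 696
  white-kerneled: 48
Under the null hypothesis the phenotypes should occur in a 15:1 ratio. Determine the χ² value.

Under the 15:1 hypothesis (Σ ratio = 16, N = 744):
  red-kerneled: 744 × 15/16 = 697.5
  white-kerneled: 744 × 1/16 = 46.5
χ² = Σ (O − E)² / E
  red-kerneled: (696 − 697.5)² / 697.5 = 0.0032
  white-kerneled: (48 − 46.5)² / 46.5 = 0.0484
χ² = 0.0032 + 0.0484 = 0.0516 ≈ 0.052

0.052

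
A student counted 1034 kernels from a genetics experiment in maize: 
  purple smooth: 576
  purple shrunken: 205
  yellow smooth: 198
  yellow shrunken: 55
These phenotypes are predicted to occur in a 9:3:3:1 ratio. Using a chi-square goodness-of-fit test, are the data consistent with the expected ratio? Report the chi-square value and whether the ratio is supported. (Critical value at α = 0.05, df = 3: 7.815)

2.214; consistent

The 9:3:3:1 ratio has 16 parts, so with N = 1034 the expected counts are:
  purple smooth: 1034 × 9/16 = 581.625
  purple shrunken: 1034 × 3/16 = 193.875
  yellow smooth: 1034 × 3/16 = 193.875
  yellow shrunken: 1034 × 1/16 = 64.625
χ² = Σ (O − E)² / E
  purple smooth: (576 − 581.625)² / 581.625 = 0.0544
  purple shrunken: (205 − 193.875)² / 193.875 = 0.6384
  yellow smooth: (198 − 193.875)² / 193.875 = 0.0878
  yellow shrunken: (55 − 64.625)² / 64.625 = 1.4335
χ² = 0.0544 + 0.6384 + 0.0878 + 1.4335 = 2.2141 ≈ 2.214
Degrees of freedom = 4 − 1 = 3; critical value at α = 0.05 is 7.815.
Since 2.214 < 7.815, we fail to reject the null hypothesis — the data are consistent with the 9:3:3:1 ratio.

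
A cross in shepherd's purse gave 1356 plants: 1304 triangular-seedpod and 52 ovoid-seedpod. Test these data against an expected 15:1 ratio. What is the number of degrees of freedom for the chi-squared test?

A goodness-of-fit test with 2 phenotype classes has df = 2 − 1 = 1.

1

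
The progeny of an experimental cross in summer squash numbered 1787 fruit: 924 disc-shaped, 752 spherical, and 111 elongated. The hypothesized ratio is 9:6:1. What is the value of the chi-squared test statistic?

Total ratio parts = 16. Expected numbers out of 1787:
  disc-shaped: 1787 × 9/16 = 1005.1875
  spherical: 1787 × 6/16 = 670.125
  elongated: 1787 × 1/16 = 111.6875
χ² = Σ (O − E)² / E
  disc-shaped: (924 − 1005.1875)² / 1005.1875 = 6.5574
  spherical: (752 − 670.125)² / 670.125 = 10.0034
  elongated: (111 − 111.6875)² / 111.6875 = 0.0042
χ² = 6.5574 + 10.0034 + 0.0042 = 16.565

16.565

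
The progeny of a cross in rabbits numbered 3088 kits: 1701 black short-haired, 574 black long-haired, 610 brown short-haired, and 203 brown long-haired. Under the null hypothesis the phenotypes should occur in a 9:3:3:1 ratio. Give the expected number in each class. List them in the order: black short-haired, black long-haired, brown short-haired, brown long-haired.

1737, 579, 579, 193

The 9:3:3:1 ratio has 16 parts, so with N = 3088 the expected counts are:
  black short-haired: 3088 × 9/16 = 1737
  black long-haired: 3088 × 3/16 = 579
  brown short-haired: 3088 × 3/16 = 579
  brown long-haired: 3088 × 1/16 = 193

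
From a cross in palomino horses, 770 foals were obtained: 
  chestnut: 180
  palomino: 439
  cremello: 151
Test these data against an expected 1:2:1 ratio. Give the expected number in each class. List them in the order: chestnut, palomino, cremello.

192.5, 385, 192.5

Total ratio parts = 4. Expected numbers out of 770:
  chestnut: 770 × 1/4 = 192.5
  palomino: 770 × 2/4 = 385
  cremello: 770 × 1/4 = 192.5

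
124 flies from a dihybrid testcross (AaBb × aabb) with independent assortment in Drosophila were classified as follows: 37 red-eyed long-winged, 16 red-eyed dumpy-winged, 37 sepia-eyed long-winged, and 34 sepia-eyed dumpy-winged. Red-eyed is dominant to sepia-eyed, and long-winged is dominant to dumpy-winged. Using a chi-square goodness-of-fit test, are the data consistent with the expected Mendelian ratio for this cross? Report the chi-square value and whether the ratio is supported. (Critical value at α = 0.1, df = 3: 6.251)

A dihybrid testcross with independent assortment gives a 1:1:1:1 ratio.
Under the 1:1:1:1 hypothesis (Σ ratio = 4, N = 124):
  red-eyed long-winged: 124 × 1/4 = 31
  red-eyed dumpy-winged: 124 × 1/4 = 31
  sepia-eyed long-winged: 124 × 1/4 = 31
  sepia-eyed dumpy-winged: 124 × 1/4 = 31
χ² = Σ (O − E)² / E
  red-eyed long-winged: (37 − 31)² / 31 = 1.1613
  red-eyed dumpy-winged: (16 − 31)² / 31 = 7.2581
  sepia-eyed long-winged: (37 − 31)² / 31 = 1.1613
  sepia-eyed dumpy-winged: (34 − 31)² / 31 = 0.2903
χ² = 1.1613 + 7.2581 + 1.1613 + 0.2903 = 9.871
Degrees of freedom = 4 − 1 = 3; critical value at α = 0.1 is 6.251.
Since 9.871 > 6.251, we reject the null hypothesis — the data do not fit the 1:1:1:1 ratio.

9.871; not consistent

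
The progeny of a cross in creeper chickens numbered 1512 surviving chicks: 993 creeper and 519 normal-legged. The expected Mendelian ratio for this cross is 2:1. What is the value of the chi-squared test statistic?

0.670

Under the 2:1 hypothesis (Σ ratio = 3, N = 1512):
  creeper: 1512 × 2/3 = 1008
  normal-legged: 1512 × 1/3 = 504
χ² = Σ (O − E)² / E
  creeper: (993 − 1008)² / 1008 = 0.2232
  normal-legged: (519 − 504)² / 504 = 0.4464
χ² = 0.2232 + 0.4464 = 0.6696 ≈ 0.670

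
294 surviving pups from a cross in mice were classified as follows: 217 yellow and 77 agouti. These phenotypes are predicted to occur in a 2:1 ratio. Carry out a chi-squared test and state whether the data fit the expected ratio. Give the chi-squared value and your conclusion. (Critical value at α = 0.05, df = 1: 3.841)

Expected counts for N = 294 under a 2:1 ratio (total parts = 3):
  yellow: 294 × 2/3 = 196
  agouti: 294 × 1/3 = 98
χ² = Σ (O − E)² / E
  yellow: (217 − 196)² / 196 = 2.2500
  agouti: (77 − 98)² / 98 = 4.5000
χ² = 2.2500 + 4.5000 = 6.750
Degrees of freedom = 2 − 1 = 1; critical value at α = 0.05 is 3.841.
Since 6.750 > 3.841, we reject the null hypothesis — the data do not fit the 2:1 ratio.

6.750; not consistent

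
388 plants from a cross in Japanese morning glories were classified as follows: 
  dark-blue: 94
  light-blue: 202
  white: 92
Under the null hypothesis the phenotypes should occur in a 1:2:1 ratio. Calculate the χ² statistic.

0.680

Under the 1:2:1 hypothesis (Σ ratio = 4, N = 388):
  dark-blue: 388 × 1/4 = 97
  light-blue: 388 × 2/4 = 194
  white: 388 × 1/4 = 97
χ² = Σ (O − E)² / E
  dark-blue: (94 − 97)² / 97 = 0.0928
  light-blue: (202 − 194)² / 194 = 0.3299
  white: (92 − 97)² / 97 = 0.2577
χ² = 0.0928 + 0.3299 + 0.2577 = 0.6804 ≈ 0.680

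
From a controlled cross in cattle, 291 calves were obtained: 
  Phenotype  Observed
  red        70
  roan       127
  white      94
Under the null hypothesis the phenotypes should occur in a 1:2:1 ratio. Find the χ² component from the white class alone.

6.207

Under the 1:2:1 hypothesis (Σ ratio = 4, N = 291):
  red: 291 × 1/4 = 72.75
  roan: 291 × 2/4 = 145.5
  white: 291 × 1/4 = 72.75
Contribution of white: (94 − 72.75)² / 72.75 = 6.2070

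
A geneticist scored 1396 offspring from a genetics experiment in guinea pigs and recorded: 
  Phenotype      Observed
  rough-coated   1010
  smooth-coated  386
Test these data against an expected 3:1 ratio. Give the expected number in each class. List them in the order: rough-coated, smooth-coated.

1047, 349

Under the 3:1 hypothesis (Σ ratio = 4, N = 1396):
  rough-coated: 1396 × 3/4 = 1047
  smooth-coated: 1396 × 1/4 = 349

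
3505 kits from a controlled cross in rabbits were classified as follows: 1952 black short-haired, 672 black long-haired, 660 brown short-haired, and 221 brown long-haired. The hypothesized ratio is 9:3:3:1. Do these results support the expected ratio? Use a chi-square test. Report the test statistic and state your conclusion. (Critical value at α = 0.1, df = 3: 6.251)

0.557; consistent

Under the 9:3:3:1 hypothesis (Σ ratio = 16, N = 3505):
  black short-haired: 3505 × 9/16 = 1971.5625
  black long-haired: 3505 × 3/16 = 657.1875
  brown short-haired: 3505 × 3/16 = 657.1875
  brown long-haired: 3505 × 1/16 = 219.0625
χ² = Σ (O − E)² / E
  black short-haired: (1952 − 1971.5625)² / 1971.5625 = 0.1941
  black long-haired: (672 − 657.1875)² / 657.1875 = 0.3339
  brown short-haired: (660 − 657.1875)² / 657.1875 = 0.0120
  brown long-haired: (221 − 219.0625)² / 219.0625 = 0.0171
χ² = 0.1941 + 0.3339 + 0.0120 + 0.0171 = 0.5571 ≈ 0.557
Degrees of freedom = 4 − 1 = 3; critical value at α = 0.1 is 6.251.
Since 0.557 < 6.251, we fail to reject the null hypothesis — the data are consistent with the 9:3:3:1 ratio.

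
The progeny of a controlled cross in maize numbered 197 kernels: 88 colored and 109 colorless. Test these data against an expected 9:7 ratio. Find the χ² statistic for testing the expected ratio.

Expected counts for N = 197 under a 9:7 ratio (total parts = 16):
  colored: 197 × 9/16 = 110.8125
  colorless: 197 × 7/16 = 86.1875
χ² = Σ (O − E)² / E
  colored: (88 − 110.8125)² / 110.8125 = 4.6963
  colorless: (109 − 86.1875)² / 86.1875 = 6.0381
χ² = 4.6963 + 6.0381 = 10.7344 ≈ 10.734

10.734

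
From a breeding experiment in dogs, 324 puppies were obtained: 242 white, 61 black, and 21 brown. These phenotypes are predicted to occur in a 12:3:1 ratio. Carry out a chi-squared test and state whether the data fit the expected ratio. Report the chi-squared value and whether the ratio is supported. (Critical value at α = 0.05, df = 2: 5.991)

Total ratio parts = 16. Expected numbers out of 324:
  white: 324 × 12/16 = 243
  black: 324 × 3/16 = 60.75
  brown: 324 × 1/16 = 20.25
χ² = Σ (O − E)² / E
  white: (242 − 243)² / 243 = 0.0041
  black: (61 − 60.75)² / 60.75 = 0.0010
  brown: (21 − 20.25)² / 20.25 = 0.0278
χ² = 0.0041 + 0.0010 + 0.0278 = 0.0329 ≈ 0.033
Degrees of freedom = 3 − 1 = 2; critical value at α = 0.05 is 5.991.
Since 0.033 < 5.991, we fail to reject the null hypothesis — the data are consistent with the 12:3:1 ratio.

0.033; consistent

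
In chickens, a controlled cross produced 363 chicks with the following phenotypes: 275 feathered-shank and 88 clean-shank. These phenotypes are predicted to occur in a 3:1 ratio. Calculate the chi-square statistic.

0.111

Under the 3:1 hypothesis (Σ ratio = 4, N = 363):
  feathered-shank: 363 × 3/4 = 272.25
  clean-shank: 363 × 1/4 = 90.75
χ² = Σ (O − E)² / E
  feathered-shank: (275 − 272.25)² / 272.25 = 0.0278
  clean-shank: (88 − 90.75)² / 90.75 = 0.0833
χ² = 0.0278 + 0.0833 = 0.1111 ≈ 0.111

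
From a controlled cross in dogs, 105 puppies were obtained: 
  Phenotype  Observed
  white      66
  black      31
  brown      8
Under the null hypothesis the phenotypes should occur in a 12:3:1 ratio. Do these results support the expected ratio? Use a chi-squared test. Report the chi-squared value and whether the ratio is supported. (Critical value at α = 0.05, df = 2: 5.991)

8.879; not consistent

Expected counts for N = 105 under a 12:3:1 ratio (total parts = 16):
  white: 105 × 12/16 = 78.75
  black: 105 × 3/16 = 19.6875
  brown: 105 × 1/16 = 6.5625
χ² = Σ (O − E)² / E
  white: (66 − 78.75)² / 78.75 = 2.0643
  black: (31 − 19.6875)² / 19.6875 = 6.5002
  brown: (8 − 6.5625)² / 6.5625 = 0.3149
χ² = 2.0643 + 6.5002 + 0.3149 = 8.8794 ≈ 8.879
Degrees of freedom = 3 − 1 = 2; critical value at α = 0.05 is 5.991.
Since 8.879 > 5.991, we reject the null hypothesis — the data do not fit the 12:3:1 ratio.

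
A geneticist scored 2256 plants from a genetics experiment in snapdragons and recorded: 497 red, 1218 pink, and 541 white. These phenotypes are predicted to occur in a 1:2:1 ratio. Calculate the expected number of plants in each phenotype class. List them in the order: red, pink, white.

564, 1128, 564

Under the 1:2:1 hypothesis (Σ ratio = 4, N = 2256):
  red: 2256 × 1/4 = 564
  pink: 2256 × 2/4 = 1128
  white: 2256 × 1/4 = 564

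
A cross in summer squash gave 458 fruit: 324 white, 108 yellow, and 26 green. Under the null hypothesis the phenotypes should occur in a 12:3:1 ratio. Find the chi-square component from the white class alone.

1.107

The 12:3:1 ratio has 16 parts, so with N = 458 the expected counts are:
  white: 458 × 12/16 = 343.5
  yellow: 458 × 3/16 = 85.875
  green: 458 × 1/16 = 28.625
Contribution of white: (324 − 343.5)² / 343.5 = 1.1070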